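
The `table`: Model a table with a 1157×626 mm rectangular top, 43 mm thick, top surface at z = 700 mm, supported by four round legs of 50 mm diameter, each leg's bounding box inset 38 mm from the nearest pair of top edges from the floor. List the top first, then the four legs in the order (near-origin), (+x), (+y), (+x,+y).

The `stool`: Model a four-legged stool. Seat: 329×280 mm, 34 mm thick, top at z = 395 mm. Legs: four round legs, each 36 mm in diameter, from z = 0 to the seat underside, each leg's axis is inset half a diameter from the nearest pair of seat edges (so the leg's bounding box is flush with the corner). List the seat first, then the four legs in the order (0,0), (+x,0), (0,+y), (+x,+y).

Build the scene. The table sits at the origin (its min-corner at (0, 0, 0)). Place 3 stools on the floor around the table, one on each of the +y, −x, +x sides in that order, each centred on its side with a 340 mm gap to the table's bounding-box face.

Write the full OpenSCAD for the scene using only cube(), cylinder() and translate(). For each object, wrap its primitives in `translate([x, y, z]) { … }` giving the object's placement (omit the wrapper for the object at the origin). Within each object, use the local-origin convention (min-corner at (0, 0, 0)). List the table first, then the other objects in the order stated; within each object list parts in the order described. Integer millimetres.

translate([0, 0, 657]) cube([1157, 626, 43]);
translate([63, 63, 0]) cylinder(h = 657, r = 25);
translate([1094, 63, 0]) cylinder(h = 657, r = 25);
translate([63, 563, 0]) cylinder(h = 657, r = 25);
translate([1094, 563, 0]) cylinder(h = 657, r = 25);
translate([414, 966, 0]) {
  translate([0, 0, 361]) cube([329, 280, 34]);
  translate([18, 18, 0]) cylinder(h = 361, r = 18);
  translate([311, 18, 0]) cylinder(h = 361, r = 18);
  translate([18, 262, 0]) cylinder(h = 361, r = 18);
  translate([311, 262, 0]) cylinder(h = 361, r = 18);
}
translate([-669, 173, 0]) {
  translate([0, 0, 361]) cube([329, 280, 34]);
  translate([18, 18, 0]) cylinder(h = 361, r = 18);
  translate([311, 18, 0]) cylinder(h = 361, r = 18);
  translate([18, 262, 0]) cylinder(h = 361, r = 18);
  translate([311, 262, 0]) cylinder(h = 361, r = 18);
}
translate([1497, 173, 0]) {
  translate([0, 0, 361]) cube([329, 280, 34]);
  translate([18, 18, 0]) cylinder(h = 361, r = 18);
  translate([311, 18, 0]) cylinder(h = 361, r = 18);
  translate([18, 262, 0]) cylinder(h = 361, r = 18);
  translate([311, 262, 0]) cylinder(h = 361, r = 18);
}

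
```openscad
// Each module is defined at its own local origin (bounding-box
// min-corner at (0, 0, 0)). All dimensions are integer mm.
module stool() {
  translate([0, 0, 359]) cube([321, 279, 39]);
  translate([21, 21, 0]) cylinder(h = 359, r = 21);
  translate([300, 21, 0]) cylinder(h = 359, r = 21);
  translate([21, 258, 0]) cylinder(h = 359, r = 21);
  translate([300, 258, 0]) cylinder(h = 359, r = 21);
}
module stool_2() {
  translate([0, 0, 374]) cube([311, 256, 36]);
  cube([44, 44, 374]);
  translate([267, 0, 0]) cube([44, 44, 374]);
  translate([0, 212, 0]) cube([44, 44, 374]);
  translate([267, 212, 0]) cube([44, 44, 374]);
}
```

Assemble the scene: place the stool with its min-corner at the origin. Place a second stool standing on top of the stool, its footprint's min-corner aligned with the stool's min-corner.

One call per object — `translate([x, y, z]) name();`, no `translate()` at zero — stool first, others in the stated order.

stool();
translate([0, 0, 398]) stool_2();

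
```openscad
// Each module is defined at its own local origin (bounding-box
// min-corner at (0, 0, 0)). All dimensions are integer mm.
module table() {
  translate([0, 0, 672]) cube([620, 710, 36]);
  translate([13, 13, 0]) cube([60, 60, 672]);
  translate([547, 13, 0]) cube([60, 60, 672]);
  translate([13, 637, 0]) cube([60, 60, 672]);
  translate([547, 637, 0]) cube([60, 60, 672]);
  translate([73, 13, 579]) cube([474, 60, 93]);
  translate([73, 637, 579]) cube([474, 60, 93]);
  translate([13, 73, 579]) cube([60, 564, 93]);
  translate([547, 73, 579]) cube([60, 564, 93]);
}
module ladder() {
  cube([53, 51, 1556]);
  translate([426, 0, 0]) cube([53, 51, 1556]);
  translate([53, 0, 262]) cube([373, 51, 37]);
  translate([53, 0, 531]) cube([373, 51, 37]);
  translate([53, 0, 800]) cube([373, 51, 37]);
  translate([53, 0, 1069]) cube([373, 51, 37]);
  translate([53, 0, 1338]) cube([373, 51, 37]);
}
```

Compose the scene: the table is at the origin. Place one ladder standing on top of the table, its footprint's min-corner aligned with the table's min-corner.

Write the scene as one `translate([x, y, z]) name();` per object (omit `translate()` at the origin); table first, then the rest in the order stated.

table();
translate([0, 0, 708]) ladder();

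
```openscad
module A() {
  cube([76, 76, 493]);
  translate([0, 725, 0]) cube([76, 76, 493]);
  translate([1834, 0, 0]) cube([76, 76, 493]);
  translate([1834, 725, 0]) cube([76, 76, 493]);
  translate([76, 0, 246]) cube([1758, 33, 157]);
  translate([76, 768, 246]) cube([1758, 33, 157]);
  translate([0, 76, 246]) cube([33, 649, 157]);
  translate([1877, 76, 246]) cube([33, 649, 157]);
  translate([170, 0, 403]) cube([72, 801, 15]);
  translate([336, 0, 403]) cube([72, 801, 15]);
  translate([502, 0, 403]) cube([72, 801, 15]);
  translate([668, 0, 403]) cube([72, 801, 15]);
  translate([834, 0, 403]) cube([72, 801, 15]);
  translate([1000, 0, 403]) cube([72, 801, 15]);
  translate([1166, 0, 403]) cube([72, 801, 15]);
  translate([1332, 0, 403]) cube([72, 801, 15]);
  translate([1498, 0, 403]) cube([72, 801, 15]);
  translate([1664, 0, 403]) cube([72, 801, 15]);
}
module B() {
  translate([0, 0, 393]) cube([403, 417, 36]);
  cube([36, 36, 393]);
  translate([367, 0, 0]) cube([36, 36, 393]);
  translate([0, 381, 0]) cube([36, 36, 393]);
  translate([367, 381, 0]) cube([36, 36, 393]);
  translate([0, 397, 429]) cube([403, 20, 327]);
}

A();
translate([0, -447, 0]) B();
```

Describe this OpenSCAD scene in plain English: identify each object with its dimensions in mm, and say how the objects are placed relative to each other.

A is a bed frame 1910 mm long (x) by 801 mm wide (y). Four 76×76 mm corner posts, 493 mm tall, at the corners of the footprint. Four rails of 33 mm thickness and 157 mm height run between adjacent posts with their undersides at z = 246 mm, their outer faces flush with the outside of the frame (the two x-running rails run between the posts' inner faces; the two y-running rails run between the posts' inner faces). 10 slats, each 72 mm wide (x) and 15 mm thick, lie across the top of the two x-running rails, running the full 801 mm width of the frame in y; the slats are evenly spaced along x between the inner faces of the end posts with equal gaps (rounded down to the nearest mm) at the −x end and between each pair — any rounding remainder accumulates at the +x end.

B is a chair. The seat is a 403×417×36 mm slab with its top at z = 429 mm, on four 36×36 mm corner legs (flush with the seat edges, standing on z = 0). A flat backrest 20 mm thick, 327 mm tall, spans the full seat width and rises from the seat top along its +y edge, rear face flush with the rear of the seat.

The chair is on the floor beside the bed frame on its −y side.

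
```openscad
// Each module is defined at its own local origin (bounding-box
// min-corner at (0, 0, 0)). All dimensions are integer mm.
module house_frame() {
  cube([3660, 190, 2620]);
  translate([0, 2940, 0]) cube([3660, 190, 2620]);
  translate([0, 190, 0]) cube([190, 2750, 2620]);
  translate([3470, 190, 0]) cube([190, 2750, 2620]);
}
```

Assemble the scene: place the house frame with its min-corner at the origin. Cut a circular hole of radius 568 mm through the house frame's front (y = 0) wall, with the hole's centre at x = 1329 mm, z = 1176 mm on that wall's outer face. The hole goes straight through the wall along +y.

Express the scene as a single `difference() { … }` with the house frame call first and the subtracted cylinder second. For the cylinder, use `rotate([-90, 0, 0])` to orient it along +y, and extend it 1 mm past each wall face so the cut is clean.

difference() {
  house_frame();
  translate([1329, -1, 1176]) rotate([-90, 0, 0]) cylinder(h = 192, r = 568);
}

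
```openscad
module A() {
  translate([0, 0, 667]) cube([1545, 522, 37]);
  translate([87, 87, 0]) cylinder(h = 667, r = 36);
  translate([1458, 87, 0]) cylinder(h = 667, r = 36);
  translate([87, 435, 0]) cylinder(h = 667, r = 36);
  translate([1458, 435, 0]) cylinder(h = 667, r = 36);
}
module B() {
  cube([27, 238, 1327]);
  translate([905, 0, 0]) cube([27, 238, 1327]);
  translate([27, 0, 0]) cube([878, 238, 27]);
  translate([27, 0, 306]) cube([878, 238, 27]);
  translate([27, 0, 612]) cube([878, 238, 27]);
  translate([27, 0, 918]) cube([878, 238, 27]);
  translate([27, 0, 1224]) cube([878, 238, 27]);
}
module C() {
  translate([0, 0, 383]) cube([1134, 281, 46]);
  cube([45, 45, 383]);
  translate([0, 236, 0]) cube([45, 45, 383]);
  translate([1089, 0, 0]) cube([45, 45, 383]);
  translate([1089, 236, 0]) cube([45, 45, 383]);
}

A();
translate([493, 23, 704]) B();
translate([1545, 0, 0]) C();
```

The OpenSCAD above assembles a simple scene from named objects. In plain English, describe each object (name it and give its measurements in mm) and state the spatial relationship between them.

A is a table: top 1545 mm (x) × 522 mm (y), 37 mm thick, upper face at z = 704 mm, on four round legs of 72 mm diameter, each leg's bounding box inset 51 mm from the nearest pair of top edges, running from z = 0 to the bottom of the top.

B is an open bookshelf. Two side panels, each 27 mm thick, 238 mm deep and 1327 mm tall, stand 932 mm apart (outside-to-outside). Between them sit 5 shelves, each 27 mm thick and 238 mm deep, spanning the full gap between the sides. The bottom shelf rests on the floor (its underside at z = 0) and the clear gap between one shelf's top and the next shelf's underside is 279 mm.

C is a bench: a 1134×281 mm seat slab, 46 mm thick, top at z = 429 mm, on four 45×45 mm square legs flush with the seat corners and standing on z = 0.

The bookshelf is on top of the table. The bench is against the table's +x side, with their −y faces flush.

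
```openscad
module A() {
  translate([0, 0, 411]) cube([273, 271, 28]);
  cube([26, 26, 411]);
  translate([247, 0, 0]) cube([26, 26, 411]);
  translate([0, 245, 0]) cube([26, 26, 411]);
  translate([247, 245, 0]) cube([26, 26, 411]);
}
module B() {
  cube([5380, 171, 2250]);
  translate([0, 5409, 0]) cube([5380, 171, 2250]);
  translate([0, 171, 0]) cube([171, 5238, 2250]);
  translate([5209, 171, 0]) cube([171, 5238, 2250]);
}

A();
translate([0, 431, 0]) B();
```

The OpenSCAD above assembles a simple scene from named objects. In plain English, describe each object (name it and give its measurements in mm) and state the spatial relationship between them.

A is a four-legged stool. The seat is 273×271 mm, 28 mm thick, top at z = 439 mm. It stands on four square legs, each 26×26 mm in cross-section, from z = 0 to the seat underside, each flush with a corner of the seat.

B is the wall frame of a small rectangular building: four walls, each 2250 mm tall and 171 mm thick, enclosing a footprint 5380 mm (x) by 5580 mm (y) outside-to-outside, with no floor or roof. The front and back walls (the −y and +y sides) span the full width; the two side walls fit between them.

The house frame is on the floor beside the stool on its +y side.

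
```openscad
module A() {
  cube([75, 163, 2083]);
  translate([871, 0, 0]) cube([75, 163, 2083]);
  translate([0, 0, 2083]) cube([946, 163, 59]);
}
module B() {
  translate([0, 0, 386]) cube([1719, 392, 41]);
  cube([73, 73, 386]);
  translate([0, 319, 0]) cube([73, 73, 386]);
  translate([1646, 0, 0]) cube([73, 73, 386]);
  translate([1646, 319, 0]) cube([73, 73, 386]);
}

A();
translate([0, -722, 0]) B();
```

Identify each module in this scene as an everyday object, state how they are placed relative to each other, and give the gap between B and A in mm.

The bench's nearest face is 330 mm from the door frame's −y face.

A is a door frame. B is a bench. The bench is on the floor beside the door frame on its −y side. The gap between the bench and the door frame is 330 mm.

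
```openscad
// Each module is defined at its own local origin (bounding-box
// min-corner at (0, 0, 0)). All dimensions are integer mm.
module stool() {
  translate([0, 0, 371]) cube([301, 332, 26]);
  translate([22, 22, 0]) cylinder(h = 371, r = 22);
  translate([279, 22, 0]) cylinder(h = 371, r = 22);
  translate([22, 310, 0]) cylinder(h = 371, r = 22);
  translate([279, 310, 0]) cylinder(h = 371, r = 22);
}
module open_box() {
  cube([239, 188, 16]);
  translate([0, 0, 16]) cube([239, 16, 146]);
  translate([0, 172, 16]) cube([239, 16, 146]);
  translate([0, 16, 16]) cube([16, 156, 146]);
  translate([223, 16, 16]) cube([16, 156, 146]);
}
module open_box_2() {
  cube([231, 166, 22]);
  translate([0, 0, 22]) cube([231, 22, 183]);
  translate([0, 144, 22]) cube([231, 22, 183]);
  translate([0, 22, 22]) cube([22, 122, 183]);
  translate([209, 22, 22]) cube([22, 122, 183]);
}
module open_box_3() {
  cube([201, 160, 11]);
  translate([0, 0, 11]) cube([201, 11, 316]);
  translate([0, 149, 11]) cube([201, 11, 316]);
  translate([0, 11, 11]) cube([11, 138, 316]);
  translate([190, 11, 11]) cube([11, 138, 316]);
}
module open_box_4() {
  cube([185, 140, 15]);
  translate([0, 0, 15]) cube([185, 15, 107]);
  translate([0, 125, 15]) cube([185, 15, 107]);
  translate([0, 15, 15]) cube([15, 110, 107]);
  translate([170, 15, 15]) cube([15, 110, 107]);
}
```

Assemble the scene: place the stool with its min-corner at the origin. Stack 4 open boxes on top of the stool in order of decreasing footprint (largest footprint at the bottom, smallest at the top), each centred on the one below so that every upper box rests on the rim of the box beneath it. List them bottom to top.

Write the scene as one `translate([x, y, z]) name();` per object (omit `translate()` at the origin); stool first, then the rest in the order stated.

stool();
translate([31, 72, 397]) open_box();
translate([35, 83, 559]) open_box_2();
translate([50, 86, 764]) open_box_3();
translate([58, 96, 1091]) open_box_4();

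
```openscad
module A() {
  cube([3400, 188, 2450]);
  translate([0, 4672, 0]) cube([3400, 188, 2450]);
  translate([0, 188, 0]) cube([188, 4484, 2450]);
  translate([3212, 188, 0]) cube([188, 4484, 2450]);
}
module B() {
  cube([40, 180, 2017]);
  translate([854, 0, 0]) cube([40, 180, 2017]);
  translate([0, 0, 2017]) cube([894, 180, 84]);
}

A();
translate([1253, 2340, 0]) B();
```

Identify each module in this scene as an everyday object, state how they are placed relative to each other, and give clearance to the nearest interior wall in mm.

A is a house frame. B is a door frame. The door frame sits inside the house frame, centred. The clearance to the nearest interior wall is 1065 mm.

Clearances: x = 1065, y = 2152; minimum 1065 mm.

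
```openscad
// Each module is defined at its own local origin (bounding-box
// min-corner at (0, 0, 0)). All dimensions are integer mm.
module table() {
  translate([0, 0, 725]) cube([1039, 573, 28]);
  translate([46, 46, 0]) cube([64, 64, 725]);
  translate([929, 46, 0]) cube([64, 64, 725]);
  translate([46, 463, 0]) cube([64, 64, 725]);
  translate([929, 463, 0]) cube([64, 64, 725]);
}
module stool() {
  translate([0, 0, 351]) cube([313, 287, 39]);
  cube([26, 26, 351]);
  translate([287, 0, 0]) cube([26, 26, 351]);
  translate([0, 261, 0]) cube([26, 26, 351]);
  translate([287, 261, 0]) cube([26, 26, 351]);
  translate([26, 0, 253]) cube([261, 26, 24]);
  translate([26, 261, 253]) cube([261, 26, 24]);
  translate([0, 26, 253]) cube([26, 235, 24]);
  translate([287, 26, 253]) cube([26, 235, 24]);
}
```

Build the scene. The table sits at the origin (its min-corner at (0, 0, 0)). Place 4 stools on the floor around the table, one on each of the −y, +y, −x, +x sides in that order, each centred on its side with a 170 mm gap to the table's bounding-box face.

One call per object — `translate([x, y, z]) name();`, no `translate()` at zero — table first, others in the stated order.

table();
translate([363, -457, 0]) stool();
translate([363, 743, 0]) stool();
translate([-483, 143, 0]) stool();
translate([1209, 143, 0]) stool();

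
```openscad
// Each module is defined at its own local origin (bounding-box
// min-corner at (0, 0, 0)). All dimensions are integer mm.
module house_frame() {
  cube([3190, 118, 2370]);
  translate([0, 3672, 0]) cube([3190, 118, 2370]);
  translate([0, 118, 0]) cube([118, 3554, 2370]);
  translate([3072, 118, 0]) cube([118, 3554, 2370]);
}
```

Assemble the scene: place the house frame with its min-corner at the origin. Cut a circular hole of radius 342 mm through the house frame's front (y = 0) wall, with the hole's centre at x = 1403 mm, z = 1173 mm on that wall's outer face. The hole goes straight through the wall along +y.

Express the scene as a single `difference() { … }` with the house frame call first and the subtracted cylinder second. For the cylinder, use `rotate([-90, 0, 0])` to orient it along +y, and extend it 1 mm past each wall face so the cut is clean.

difference() {
  house_frame();
  translate([1403, -1, 1173]) rotate([-90, 0, 0]) cylinder(h = 120, r = 342);
}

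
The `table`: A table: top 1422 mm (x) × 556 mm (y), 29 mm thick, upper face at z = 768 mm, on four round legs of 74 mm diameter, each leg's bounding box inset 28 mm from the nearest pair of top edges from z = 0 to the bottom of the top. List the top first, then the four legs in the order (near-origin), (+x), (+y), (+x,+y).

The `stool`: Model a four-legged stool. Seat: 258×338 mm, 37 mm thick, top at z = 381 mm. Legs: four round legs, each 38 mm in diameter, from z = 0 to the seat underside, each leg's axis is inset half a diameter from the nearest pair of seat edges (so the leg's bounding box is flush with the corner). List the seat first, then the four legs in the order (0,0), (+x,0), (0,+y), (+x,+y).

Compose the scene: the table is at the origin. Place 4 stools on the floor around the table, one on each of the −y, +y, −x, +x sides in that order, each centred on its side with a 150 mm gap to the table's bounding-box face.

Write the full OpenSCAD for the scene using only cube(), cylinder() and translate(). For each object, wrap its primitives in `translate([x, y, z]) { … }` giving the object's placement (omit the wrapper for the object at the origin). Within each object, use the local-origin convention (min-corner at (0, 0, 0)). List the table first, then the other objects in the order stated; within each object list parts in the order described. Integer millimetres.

translate([0, 0, 739]) cube([1422, 556, 29]);
translate([65, 65, 0]) cylinder(h = 739, r = 37);
translate([1357, 65, 0]) cylinder(h = 739, r = 37);
translate([65, 491, 0]) cylinder(h = 739, r = 37);
translate([1357, 491, 0]) cylinder(h = 739, r = 37);
translate([582, -488, 0]) {
  translate([0, 0, 344]) cube([258, 338, 37]);
  translate([19, 19, 0]) cylinder(h = 344, r = 19);
  translate([239, 19, 0]) cylinder(h = 344, r = 19);
  translate([19, 319, 0]) cylinder(h = 344, r = 19);
  translate([239, 319, 0]) cylinder(h = 344, r = 19);
}
translate([582, 706, 0]) {
  translate([0, 0, 344]) cube([258, 338, 37]);
  translate([19, 19, 0]) cylinder(h = 344, r = 19);
  translate([239, 19, 0]) cylinder(h = 344, r = 19);
  translate([19, 319, 0]) cylinder(h = 344, r = 19);
  translate([239, 319, 0]) cylinder(h = 344, r = 19);
}
translate([-408, 109, 0]) {
  translate([0, 0, 344]) cube([258, 338, 37]);
  translate([19, 19, 0]) cylinder(h = 344, r = 19);
  translate([239, 19, 0]) cylinder(h = 344, r = 19);
  translate([19, 319, 0]) cylinder(h = 344, r = 19);
  translate([239, 319, 0]) cylinder(h = 344, r = 19);
}
translate([1572, 109, 0]) {
  translate([0, 0, 344]) cube([258, 338, 37]);
  translate([19, 19, 0]) cylinder(h = 344, r = 19);
  translate([239, 19, 0]) cylinder(h = 344, r = 19);
  translate([19, 319, 0]) cylinder(h = 344, r = 19);
  translate([239, 319, 0]) cylinder(h = 344, r = 19);
}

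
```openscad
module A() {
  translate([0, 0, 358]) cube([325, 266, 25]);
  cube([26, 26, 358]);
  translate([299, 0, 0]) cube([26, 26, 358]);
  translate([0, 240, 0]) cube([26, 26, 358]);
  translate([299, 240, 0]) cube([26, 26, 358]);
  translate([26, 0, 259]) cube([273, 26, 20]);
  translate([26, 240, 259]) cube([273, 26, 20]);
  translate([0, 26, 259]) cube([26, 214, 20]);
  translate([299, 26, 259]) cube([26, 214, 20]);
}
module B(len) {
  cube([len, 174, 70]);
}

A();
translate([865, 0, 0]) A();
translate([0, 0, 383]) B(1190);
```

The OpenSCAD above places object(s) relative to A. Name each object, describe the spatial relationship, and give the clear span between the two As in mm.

Second stool starts at x = 865; first ends at x = 325; clear span = 865 − 325 = 540 mm.

A is a stool. B is a beam. A beam spans the tops of two stools. The clear span between the two stools is 540 mm.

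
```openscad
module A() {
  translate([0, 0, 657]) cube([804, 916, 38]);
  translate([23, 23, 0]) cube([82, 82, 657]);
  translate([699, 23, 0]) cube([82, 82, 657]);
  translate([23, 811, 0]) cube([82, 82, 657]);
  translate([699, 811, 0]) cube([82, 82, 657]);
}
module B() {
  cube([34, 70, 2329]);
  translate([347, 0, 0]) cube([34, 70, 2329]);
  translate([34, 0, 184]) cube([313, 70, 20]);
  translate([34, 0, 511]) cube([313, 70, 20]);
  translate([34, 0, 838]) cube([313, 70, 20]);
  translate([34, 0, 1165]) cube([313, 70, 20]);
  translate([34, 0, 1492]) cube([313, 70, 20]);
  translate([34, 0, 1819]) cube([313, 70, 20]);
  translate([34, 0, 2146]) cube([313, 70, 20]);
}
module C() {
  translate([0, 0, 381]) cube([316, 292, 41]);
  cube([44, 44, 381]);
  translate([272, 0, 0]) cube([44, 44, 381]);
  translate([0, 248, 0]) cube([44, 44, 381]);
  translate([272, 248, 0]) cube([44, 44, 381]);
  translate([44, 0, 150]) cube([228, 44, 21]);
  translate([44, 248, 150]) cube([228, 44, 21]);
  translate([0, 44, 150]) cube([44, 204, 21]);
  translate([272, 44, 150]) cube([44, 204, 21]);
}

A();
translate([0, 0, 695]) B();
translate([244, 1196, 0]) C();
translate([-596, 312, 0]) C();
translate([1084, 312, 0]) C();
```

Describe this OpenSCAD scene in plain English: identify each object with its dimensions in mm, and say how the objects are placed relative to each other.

A is a table: top 804 mm (x) × 916 mm (y), 38 mm thick, upper face at z = 695 mm, on four 82×82 mm square legs, each inset 23 mm from the nearest pair of top edges, running from z = 0 to the bottom of the top.

B is a wooden ladder with two side rails of 34×70 mm section and 2329 mm height, set 381 mm apart overall. Between them run 7 rectangular rungs (70 mm deep, 20 mm thick), front faces flush with the rails' −y face. The bottom of the first rung is 184 mm above the floor and each subsequent rung is 327 mm higher than the one below.

C is a four-legged stool. The seat is 316×292 mm, 41 mm thick, top at z = 422 mm. It stands on four square legs, each 44×44 mm in cross-section, from z = 0 to the seat underside, each flush with a corner of the seat. Four stretchers, 44 mm wide and 21 mm tall, connect adjacent legs with their undersides at z = 150 mm, each running between the inner faces of the legs it joins and aligned with the legs' outer faces on the other axis.

The ladder is on top of the table. Three stools sit around the table at the +y, −x, +x sides.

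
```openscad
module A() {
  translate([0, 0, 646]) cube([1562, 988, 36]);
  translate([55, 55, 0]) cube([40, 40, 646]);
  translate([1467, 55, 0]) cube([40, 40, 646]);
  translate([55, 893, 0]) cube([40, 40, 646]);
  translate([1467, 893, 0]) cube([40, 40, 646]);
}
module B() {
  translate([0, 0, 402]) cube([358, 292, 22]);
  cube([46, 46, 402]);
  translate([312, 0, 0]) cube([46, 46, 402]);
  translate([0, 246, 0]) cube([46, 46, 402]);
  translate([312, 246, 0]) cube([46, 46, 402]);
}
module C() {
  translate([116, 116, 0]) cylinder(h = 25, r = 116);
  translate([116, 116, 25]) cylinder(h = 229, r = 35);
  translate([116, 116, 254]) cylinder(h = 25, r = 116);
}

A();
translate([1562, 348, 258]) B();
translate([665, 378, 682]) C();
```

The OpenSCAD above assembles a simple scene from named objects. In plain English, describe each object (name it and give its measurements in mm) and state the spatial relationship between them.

A is a rectangular dining table. The top is 1562×988×36 mm with its upper surface at z = 682 mm. It stands on four 40×40 mm square legs, each inset 55 mm from the nearest pair of top edges, running from the floor to the underside of the top.

B is a simple wooden stool: a rectangular seat 358 mm (x) by 292 mm (y), 22 mm thick, top face at z = 424 mm, on four square legs, each 46×46 mm in cross-section. The legs rest on z = 0, each flush with a corner of the seat.

C is a spool: two coaxial disc flanges of radius 116 mm and thickness 25 mm, joined by a core cylinder of radius 35 mm and height 229 mm. The lower flange rests on z = 0 and the three cylinders share a vertical axis.

The stool is beside the table with their tops flush at z = 682. The spool is on top of the table, centred.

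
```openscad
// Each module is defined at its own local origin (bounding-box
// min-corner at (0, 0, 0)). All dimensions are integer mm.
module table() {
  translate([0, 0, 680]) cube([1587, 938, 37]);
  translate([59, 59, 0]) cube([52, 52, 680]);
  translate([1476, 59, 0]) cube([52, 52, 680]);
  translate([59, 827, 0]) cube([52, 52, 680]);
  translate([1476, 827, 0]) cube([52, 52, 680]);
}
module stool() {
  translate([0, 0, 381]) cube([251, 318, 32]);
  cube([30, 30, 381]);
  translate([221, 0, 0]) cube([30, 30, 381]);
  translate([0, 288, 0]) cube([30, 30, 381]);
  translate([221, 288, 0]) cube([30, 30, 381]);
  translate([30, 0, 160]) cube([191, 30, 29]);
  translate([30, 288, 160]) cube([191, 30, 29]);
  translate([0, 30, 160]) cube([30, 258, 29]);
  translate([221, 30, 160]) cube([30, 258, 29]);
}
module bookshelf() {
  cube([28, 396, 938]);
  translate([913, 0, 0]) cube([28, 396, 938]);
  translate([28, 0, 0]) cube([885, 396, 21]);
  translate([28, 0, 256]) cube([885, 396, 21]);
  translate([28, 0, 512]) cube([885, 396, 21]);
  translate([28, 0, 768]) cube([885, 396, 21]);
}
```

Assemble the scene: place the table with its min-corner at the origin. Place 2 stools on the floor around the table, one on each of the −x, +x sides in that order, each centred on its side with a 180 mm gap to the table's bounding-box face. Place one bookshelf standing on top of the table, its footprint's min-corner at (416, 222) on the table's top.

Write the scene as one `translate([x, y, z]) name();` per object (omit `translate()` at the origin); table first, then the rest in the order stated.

table();
translate([-431, 310, 0]) stool();
translate([1767, 310, 0]) stool();
translate([416, 222, 717]) bookshelf();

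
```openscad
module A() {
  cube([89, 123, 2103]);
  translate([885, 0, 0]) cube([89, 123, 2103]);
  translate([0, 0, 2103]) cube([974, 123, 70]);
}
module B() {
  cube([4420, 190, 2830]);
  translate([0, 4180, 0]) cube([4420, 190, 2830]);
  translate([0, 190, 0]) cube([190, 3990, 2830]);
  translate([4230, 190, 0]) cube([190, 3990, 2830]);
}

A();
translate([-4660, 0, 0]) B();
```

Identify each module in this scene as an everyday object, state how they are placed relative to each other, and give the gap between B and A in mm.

The house frame's nearest face is 240 mm from the door frame's −x face.

A is a door frame. B is a house frame. The house frame is on the floor beside the door frame on its −x side. The gap between the house frame and the door frame is 240 mm.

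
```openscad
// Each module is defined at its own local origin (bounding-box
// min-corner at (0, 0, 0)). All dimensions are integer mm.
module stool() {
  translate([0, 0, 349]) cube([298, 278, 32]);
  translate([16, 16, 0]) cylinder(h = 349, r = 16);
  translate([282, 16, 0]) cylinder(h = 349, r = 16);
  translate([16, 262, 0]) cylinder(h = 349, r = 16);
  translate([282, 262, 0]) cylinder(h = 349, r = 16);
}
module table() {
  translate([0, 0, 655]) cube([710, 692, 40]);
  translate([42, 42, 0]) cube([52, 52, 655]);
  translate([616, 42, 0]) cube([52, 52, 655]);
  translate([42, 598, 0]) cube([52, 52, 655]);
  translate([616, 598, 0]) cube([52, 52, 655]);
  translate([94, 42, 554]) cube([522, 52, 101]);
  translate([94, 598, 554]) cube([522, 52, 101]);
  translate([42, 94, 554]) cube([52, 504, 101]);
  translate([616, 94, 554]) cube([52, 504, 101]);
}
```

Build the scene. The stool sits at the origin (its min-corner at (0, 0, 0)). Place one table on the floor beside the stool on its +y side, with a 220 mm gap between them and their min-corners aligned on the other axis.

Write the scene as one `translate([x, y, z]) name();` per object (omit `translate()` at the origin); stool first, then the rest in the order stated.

stool();
translate([0, 498, 0]) table();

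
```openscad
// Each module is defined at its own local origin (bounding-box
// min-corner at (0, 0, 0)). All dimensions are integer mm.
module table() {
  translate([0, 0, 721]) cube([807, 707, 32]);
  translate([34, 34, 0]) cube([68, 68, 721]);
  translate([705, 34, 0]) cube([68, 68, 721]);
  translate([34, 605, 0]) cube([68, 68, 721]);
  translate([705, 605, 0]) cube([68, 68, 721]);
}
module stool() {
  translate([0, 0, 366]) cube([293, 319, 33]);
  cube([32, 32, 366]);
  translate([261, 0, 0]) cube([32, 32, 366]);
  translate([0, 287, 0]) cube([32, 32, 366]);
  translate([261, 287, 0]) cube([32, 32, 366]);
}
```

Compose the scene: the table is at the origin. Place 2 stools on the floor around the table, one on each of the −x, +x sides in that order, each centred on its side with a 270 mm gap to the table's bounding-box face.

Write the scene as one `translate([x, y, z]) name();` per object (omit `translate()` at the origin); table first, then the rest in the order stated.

table();
translate([-563, 194, 0]) stool();
translate([1077, 194, 0]) stool();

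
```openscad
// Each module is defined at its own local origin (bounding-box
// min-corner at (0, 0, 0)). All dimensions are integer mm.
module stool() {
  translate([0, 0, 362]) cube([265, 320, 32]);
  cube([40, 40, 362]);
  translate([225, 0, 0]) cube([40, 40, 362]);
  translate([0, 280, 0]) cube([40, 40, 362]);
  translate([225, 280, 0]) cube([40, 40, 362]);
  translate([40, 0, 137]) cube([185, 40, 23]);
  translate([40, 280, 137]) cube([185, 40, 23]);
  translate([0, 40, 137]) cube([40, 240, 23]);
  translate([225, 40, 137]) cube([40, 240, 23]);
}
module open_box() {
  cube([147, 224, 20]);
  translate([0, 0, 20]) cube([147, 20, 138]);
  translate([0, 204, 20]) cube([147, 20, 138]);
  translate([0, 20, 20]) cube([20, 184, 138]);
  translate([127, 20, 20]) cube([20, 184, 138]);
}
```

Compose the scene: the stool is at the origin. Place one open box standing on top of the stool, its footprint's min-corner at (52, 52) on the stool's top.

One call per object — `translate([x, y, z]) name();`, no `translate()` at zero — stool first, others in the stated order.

stool();
translate([52, 52, 394]) open_box();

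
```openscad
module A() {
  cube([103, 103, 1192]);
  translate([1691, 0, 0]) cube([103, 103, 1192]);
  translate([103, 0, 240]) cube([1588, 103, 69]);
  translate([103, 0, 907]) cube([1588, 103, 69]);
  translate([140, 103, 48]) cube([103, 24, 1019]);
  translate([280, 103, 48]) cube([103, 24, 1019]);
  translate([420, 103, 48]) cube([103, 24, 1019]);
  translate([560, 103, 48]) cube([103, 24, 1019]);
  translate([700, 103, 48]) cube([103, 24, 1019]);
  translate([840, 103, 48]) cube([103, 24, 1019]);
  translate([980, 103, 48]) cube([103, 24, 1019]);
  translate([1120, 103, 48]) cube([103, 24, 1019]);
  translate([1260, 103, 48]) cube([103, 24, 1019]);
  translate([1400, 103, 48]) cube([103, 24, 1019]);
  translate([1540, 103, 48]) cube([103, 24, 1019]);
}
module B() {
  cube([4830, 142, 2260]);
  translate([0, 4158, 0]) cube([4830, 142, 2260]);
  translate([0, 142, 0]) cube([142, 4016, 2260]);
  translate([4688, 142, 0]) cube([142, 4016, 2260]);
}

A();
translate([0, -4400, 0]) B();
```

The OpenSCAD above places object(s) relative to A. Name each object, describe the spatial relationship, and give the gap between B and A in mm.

A is a fence section. B is a house frame. The house frame is on the floor beside the fence section on its −y side. The gap between the house frame and the fence section is 100 mm.

The house frame's nearest face is 100 mm from the fence section's −y face.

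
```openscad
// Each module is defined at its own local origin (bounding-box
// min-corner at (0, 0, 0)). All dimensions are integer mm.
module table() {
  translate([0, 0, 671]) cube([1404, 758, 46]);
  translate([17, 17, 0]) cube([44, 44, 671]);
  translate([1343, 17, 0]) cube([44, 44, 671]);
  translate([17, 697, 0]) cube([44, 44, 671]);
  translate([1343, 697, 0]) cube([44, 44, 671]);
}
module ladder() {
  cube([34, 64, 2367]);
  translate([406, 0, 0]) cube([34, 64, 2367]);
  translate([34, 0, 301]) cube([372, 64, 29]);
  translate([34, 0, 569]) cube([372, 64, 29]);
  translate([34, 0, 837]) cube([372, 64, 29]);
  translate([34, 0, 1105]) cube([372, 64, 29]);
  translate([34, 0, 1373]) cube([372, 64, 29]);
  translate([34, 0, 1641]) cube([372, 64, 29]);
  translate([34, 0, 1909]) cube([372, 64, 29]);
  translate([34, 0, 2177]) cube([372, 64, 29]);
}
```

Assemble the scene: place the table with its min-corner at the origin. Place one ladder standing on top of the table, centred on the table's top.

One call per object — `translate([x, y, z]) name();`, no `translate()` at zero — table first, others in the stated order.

table();
translate([482, 347, 717]) ladder();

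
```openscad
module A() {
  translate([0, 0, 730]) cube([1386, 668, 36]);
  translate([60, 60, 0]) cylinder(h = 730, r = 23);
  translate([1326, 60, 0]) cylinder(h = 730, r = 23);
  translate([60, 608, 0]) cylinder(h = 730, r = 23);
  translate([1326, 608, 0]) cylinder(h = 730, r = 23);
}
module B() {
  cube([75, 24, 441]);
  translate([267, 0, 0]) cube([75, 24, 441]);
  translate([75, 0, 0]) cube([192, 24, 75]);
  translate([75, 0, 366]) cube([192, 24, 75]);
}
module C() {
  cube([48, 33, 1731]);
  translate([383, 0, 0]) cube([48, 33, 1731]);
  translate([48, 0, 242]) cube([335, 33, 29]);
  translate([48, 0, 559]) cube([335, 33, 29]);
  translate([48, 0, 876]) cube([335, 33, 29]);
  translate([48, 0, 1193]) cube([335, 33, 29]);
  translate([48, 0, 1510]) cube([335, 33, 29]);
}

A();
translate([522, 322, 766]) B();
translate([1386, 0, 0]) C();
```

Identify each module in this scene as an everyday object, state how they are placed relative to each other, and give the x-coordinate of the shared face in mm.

The table's +x face and the ladder's −x face are both at x = 1386 mm.

A is a table. B is a picture frame. C is a ladder. The picture frame is on top of the table, centred. The ladder is against the table's +x side, with their −y faces flush. The x-coordinate of the shared face is 1386 mm.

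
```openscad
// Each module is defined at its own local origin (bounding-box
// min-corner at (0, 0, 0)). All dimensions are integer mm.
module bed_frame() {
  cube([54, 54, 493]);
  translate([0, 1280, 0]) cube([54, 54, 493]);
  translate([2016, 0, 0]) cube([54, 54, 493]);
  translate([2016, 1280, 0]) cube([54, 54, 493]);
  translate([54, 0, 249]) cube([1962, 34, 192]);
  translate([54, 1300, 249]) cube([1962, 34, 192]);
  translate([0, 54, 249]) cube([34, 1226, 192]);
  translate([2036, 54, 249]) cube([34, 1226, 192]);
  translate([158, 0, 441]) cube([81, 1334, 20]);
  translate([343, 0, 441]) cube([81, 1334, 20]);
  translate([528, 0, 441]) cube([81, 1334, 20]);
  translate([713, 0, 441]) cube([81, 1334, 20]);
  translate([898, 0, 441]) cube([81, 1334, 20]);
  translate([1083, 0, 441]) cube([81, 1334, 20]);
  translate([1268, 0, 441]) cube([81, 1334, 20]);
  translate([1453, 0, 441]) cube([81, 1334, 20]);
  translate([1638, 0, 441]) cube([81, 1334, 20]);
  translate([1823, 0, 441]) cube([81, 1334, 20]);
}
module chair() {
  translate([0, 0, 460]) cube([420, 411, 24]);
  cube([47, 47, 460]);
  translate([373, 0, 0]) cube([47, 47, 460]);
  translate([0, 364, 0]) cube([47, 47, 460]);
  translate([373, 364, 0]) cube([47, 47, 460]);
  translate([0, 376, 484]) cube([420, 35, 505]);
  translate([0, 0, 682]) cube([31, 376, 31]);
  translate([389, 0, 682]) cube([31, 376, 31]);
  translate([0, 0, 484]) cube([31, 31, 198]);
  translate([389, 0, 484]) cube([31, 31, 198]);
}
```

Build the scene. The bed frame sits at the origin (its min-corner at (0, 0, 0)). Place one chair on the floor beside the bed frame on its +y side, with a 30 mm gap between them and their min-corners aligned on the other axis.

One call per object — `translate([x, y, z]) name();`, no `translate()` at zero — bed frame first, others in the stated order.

bed_frame();
translate([0, 1364, 0]) chair();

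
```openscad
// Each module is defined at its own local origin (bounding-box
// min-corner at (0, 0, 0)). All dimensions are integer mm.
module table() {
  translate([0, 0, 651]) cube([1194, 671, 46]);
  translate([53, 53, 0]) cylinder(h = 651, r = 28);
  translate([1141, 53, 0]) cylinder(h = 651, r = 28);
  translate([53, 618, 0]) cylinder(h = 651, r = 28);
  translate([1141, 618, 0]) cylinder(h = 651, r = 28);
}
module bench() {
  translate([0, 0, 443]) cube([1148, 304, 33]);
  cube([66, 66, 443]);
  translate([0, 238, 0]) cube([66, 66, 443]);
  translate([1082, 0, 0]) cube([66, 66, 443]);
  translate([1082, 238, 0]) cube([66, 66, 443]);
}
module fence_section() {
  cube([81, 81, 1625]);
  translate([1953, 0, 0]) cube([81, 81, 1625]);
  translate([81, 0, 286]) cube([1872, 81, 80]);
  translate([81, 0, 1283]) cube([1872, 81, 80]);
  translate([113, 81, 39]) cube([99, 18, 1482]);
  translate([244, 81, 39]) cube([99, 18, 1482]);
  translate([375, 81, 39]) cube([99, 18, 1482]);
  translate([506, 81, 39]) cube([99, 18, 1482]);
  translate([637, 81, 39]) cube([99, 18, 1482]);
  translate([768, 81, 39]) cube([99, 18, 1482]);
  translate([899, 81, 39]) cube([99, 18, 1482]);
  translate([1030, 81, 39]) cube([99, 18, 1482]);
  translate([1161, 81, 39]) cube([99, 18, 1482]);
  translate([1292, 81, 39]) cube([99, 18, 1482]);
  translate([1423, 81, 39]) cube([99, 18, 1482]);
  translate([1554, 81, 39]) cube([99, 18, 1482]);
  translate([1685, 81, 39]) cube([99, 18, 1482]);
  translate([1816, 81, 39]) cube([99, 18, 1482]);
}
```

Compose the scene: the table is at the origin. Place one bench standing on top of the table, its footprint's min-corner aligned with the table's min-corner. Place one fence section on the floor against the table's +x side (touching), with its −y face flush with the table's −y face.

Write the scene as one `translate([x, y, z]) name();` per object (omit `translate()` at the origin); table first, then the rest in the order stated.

table();
translate([0, 0, 697]) bench();
translate([1194, 0, 0]) fence_section();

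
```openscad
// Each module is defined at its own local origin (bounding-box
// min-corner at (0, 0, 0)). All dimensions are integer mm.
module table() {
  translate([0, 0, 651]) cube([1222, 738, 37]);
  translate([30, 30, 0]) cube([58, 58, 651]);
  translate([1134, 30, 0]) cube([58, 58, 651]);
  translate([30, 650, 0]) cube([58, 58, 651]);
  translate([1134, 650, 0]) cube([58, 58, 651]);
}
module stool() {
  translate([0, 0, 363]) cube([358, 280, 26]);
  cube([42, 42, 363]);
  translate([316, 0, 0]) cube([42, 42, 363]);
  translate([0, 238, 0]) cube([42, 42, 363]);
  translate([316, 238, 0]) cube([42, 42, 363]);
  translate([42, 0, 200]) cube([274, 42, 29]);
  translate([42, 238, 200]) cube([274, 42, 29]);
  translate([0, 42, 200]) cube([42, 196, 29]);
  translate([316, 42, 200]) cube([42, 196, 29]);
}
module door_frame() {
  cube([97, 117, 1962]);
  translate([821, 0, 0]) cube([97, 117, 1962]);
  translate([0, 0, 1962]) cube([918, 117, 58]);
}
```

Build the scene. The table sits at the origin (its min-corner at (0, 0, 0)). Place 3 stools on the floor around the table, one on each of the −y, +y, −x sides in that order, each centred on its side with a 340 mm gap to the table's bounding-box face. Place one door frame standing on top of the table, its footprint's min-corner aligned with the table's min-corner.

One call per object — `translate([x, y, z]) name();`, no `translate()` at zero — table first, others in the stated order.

table();
translate([432, -620, 0]) stool();
translate([432, 1078, 0]) stool();
translate([-698, 229, 0]) stool();
translate([0, 0, 688]) door_frame();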